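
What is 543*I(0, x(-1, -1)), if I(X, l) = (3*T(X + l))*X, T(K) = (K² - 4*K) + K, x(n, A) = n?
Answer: 0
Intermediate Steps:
T(K) = K² - 3*K
I(X, l) = 3*X*(X + l)*(-3 + X + l) (I(X, l) = (3*((X + l)*(-3 + (X + l))))*X = (3*((X + l)*(-3 + X + l)))*X = (3*(X + l)*(-3 + X + l))*X = 3*X*(X + l)*(-3 + X + l))
543*I(0, x(-1, -1)) = 543*(3*0*(0 - 1)*(-3 + 0 - 1)) = 543*(3*0*(-1)*(-4)) = 543*0 = 0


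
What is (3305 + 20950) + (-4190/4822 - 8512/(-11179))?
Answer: 93390237646/3850367 ≈ 24255.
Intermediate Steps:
(3305 + 20950) + (-4190/4822 - 8512/(-11179)) = 24255 + (-4190*1/4822 - 8512*(-1/11179)) = 24255 + (-2095/2411 + 1216/1597) = 24255 - 413939/3850367 = 93390237646/3850367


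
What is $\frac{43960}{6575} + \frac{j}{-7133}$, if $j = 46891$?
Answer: $\frac{1051671}{9379895} \approx 0.11212$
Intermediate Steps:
$\frac{43960}{6575} + \frac{j}{-7133} = \frac{43960}{6575} + \frac{46891}{-7133} = 43960 \cdot \frac{1}{6575} + 46891 \left(- \frac{1}{7133}\right) = \frac{8792}{1315} - \frac{46891}{7133} = \frac{1051671}{9379895}$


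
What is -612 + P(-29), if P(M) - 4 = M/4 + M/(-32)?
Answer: -19659/32 ≈ -614.34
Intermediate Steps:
P(M) = 4 + 7*M/32 (P(M) = 4 + (M/4 + M/(-32)) = 4 + (M*(¼) + M*(-1/32)) = 4 + (M/4 - M/32) = 4 + 7*M/32)
-612 + P(-29) = -612 + (4 + (7/32)*(-29)) = -612 + (4 - 203/32) = -612 - 75/32 = -19659/32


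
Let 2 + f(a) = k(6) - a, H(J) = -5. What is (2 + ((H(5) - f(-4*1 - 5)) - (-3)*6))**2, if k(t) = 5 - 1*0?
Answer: 9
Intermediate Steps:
k(t) = 5 (k(t) = 5 + 0 = 5)
f(a) = 3 - a (f(a) = -2 + (5 - a) = 3 - a)
(2 + ((H(5) - f(-4*1 - 5)) - (-3)*6))**2 = (2 + ((-5 - (3 - (-4*1 - 5))) - (-3)*6))**2 = (2 + ((-5 - (3 - (-4 - 5))) - 1*(-18)))**2 = (2 + ((-5 - (3 - 1*(-9))) + 18))**2 = (2 + ((-5 - (3 + 9)) + 18))**2 = (2 + ((-5 - 1*12) + 18))**2 = (2 + ((-5 - 12) + 18))**2 = (2 + (-17 + 18))**2 = (2 + 1)**2 = 3**2 = 9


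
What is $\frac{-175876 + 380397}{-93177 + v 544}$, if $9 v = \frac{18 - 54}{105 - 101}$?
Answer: $- \frac{204521}{93721} \approx -2.1822$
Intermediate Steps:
$v = -1$ ($v = \frac{\left(18 - 54\right) \frac{1}{105 - 101}}{9} = \frac{\left(-36\right) \frac{1}{4}}{9} = \frac{1}{9} \left(-9\right) = -1$)
$\frac{-175876 + 380397}{-93177 + v 544} = \frac{-175876 + 380397}{-93177 - 544} = \frac{204521}{-93177 - 544} = \frac{204521}{-93721} = 204521 \left(- \frac{1}{93721}\right) = - \frac{204521}{93721}$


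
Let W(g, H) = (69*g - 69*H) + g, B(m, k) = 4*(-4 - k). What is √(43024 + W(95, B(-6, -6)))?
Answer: 3*√5458 ≈ 221.63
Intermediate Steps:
B(m, k) = -16 - 4*k
W(g, H) = -69*H + 70*g (W(g, H) = (-69*H + 69*g) + g = -69*H + 70*g)
√(43024 + W(95, B(-6, -6))) = √(43024 + (-69*(-16 - 4*(-6)) + 70*95)) = √(43024 + (-69*(-16 + 24) + 6650)) = √(43024 + (-69*8 + 6650)) = √(43024 + (-552 + 6650)) = √(43024 + 6098) = √49122 = 3*√5458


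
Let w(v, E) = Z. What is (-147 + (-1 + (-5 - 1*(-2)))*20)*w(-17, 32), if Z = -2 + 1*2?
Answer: 0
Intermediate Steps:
Z = 0 (Z = -2 + 2 = 0)
w(v, E) = 0
(-147 + (-1 + (-5 - 1*(-2)))*20)*w(-17, 32) = (-147 + (-1 + (-5 - 1*(-2)))*20)*0 = (-147 + (-1 + (-5 + 2))*20)*0 = (-147 + (-1 - 3)*20)*0 = (-147 - 4*20)*0 = (-147 - 80)*0 = -227*0 = 0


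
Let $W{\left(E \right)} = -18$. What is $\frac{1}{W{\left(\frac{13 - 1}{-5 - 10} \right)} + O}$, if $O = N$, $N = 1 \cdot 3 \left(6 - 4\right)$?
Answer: $- \frac{1}{12} \approx -0.083333$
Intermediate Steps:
$N = 6$ ($N = 3 \cdot 2 = 6$)
$O = 6$
$\frac{1}{W{\left(\frac{13 - 1}{-5 - 10} \right)} + O} = \frac{1}{-18 + 6} = \frac{1}{-12} = - \frac{1}{12}$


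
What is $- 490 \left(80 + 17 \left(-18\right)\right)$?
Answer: $110740$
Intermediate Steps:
$- 490 \left(80 + 17 \left(-18\right)\right) = - 490 \left(80 - 306\right) = \left(-490\right) \left(-226\right) = 110740$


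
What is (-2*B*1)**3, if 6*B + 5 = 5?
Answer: 0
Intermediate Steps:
B = 0 (B = -5/6 + (1/6)*5 = -5/6 + 5/6 = 0)
(-2*B*1)**3 = (-2*0*1)**3 = (0*1)**3 = 0**3 = 0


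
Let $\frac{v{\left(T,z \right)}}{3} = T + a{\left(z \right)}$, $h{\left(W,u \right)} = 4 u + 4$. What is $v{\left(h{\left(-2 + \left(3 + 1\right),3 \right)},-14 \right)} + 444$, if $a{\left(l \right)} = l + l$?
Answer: $408$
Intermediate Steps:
$a{\left(l \right)} = 2 l$
$h{\left(W,u \right)} = 4 + 4 u$
$v{\left(T,z \right)} = 3 T + 6 z$ ($v{\left(T,z \right)} = 3 \left(T + 2 z\right) = 3 T + 6 z$)
$v{\left(h{\left(-2 + \left(3 + 1\right),3 \right)},-14 \right)} + 444 = \left(3 \left(4 + 4 \cdot 3\right) + 6 \left(-14\right)\right) + 444 = \left(3 \left(4 + 12\right) - 84\right) + 444 = \left(3 \cdot 16 - 84\right) + 444 = \left(48 - 84\right) + 444 = -36 + 444 = 408$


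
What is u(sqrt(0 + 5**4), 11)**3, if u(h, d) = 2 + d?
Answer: 2197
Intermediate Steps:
u(sqrt(0 + 5**4), 11)**3 = (2 + 11)**3 = 13**3 = 2197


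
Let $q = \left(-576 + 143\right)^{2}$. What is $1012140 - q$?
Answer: $824651$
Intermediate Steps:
$q = 187489$ ($q = \left(-433\right)^{2} = 187489$)
$1012140 - q = 1012140 - 187489 = 824651$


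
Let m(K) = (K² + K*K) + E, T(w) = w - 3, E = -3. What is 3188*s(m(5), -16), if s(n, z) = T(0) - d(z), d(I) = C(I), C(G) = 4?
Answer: -22316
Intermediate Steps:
T(w) = -3 + w
d(I) = 4
m(K) = -3 + 2*K² (m(K) = (K² + K*K) - 3 = (K² + K²) - 3 = 2*K² - 3 = -3 + 2*K²)
s(n, z) = -7 (s(n, z) = (-3 + 0) - 1*4 = -3 - 4 = -7)
3188*s(m(5), -16) = 3188*(-7) = -22316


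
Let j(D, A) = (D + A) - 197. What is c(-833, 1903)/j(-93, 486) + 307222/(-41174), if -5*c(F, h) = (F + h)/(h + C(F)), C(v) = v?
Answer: -21508481/2882180 ≈ -7.4626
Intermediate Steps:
j(D, A) = -197 + A + D (j(D, A) = (A + D) - 197 = -197 + A + D)
c(F, h) = -1/5 (c(F, h) = -(F + h)/(5*(h + F)) = -(F + h)/(5*(F + h)) = -1/5*1 = -1/5)
c(-833, 1903)/j(-93, 486) + 307222/(-41174) = -1/(5*(-197 + 486 - 93)) + 307222/(-41174) = -1/5/196 + 307222*(-1/41174) = -1/5*1/196 - 153611/20587 = -1/980 - 153611/20587 = -21508481/2882180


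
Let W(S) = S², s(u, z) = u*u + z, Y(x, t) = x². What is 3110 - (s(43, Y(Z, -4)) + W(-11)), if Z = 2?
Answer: 1136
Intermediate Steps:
s(u, z) = z + u² (s(u, z) = u² + z = z + u²)
3110 - (s(43, Y(Z, -4)) + W(-11)) = 3110 - ((2² + 43²) + (-11)²) = 3110 - ((4 + 1849) + 121) = 3110 - (1853 + 121) = 3110 - 1*1974 = 3110 - 1974 = 1136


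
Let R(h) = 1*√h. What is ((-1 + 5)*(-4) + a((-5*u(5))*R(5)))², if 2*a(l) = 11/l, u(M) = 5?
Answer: 3200121/12500 + 176*√5/125 ≈ 259.16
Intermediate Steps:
R(h) = √h
a(l) = 11/(2*l) (a(l) = (11/l)/2 = 11/(2*l))
((-1 + 5)*(-4) + a((-5*u(5))*R(5)))² = ((-1 + 5)*(-4) + 11/(2*(((-5*5)*√5))))² = (4*(-4) + 11/(2*((-25*√5))))² = (-16 + 11*(-√5/125)/2)² = (-16 - 11*√5/250)²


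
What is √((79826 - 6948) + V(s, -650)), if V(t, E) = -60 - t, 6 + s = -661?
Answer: 3*√8165 ≈ 271.08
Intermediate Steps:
s = -667 (s = -6 - 661 = -667)
√((79826 - 6948) + V(s, -650)) = √((79826 - 6948) + (-60 - 1*(-667))) = √(72878 + (-60 + 667)) = √(72878 + 607) = √73485 = 3*√8165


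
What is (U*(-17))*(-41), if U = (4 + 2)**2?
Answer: 25092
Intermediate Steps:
U = 36 (U = 6**2 = 36)
(U*(-17))*(-41) = (36*(-17))*(-41) = -612*(-41) = 25092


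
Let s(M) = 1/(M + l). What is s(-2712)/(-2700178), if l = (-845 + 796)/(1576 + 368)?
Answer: 972/7117908173753 ≈ 1.3656e-10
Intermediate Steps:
l = -49/1944 ≈ -0.025206
s(M) = 1/(-49/1944 + M) (s(M) = 1/(M - 49/1944) = 1/(-49/1944 + M))
s(-2712)/(-2700178) = (1944/(-49 + 1944*(-2712)))/(-2700178) = (1944/(-49 - 5272128))*(-1/2700178) = (1944/(-5272177))*(-1/2700178) = (1944*(-1/5272177))*(-1/2700178) = -1944/5272177*(-1/2700178) = 972/7117908173753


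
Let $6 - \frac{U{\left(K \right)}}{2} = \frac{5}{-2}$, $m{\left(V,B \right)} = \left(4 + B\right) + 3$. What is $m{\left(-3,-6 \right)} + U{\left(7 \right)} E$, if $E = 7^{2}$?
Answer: $834$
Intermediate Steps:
$E = 49$
$m{\left(V,B \right)} = 7 + B$
$U{\left(K \right)} = 17$ ($U{\left(K \right)} = 12 - 2 \frac{5}{-2} = 12 - 2 \cdot 5 \left(- \frac{1}{2}\right) = 12 - -5 = 12 + 5 = 17$)
$m{\left(-3,-6 \right)} + U{\left(7 \right)} E = \left(7 - 6\right) + 17 \cdot 49 = 1 + 833 = 834$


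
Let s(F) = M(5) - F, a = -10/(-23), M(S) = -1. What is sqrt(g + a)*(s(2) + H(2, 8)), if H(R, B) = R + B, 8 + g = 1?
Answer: 7*I*sqrt(3473)/23 ≈ 17.936*I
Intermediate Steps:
g = -7 (g = -8 + 1 = -7)
a = 10/23 (a = -10*(-1/23) = 10/23 ≈ 0.43478)
s(F) = -1 - F
H(R, B) = B + R
sqrt(g + a)*(s(2) + H(2, 8)) = sqrt(-7 + 10/23)*((-1 - 1*2) + (8 + 2)) = sqrt(-151/23)*((-1 - 2) + 10) = (I*sqrt(3473)/23)*(-3 + 10) = (I*sqrt(3473)/23)*7 = 7*I*sqrt(3473)/23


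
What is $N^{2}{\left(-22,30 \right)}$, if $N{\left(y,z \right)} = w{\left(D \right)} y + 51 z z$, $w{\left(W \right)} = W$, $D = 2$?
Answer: $2102772736$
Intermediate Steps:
$N{\left(y,z \right)} = 2 y + 51 z^{2}$ ($N{\left(y,z \right)} = 2 y + 51 z z = 2 y + 51 z^{2}$)
$N^{2}{\left(-22,30 \right)} = \left(2 \left(-22\right) + 51 \cdot 30^{2}\right)^{2} = \left(-44 + 51 \cdot 900\right)^{2} = \left(-44 + 45900\right)^{2} = 45856^{2} = 2102772736$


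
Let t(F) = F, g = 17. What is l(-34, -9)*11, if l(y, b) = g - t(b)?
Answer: 286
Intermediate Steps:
l(y, b) = 17 - b
l(-34, -9)*11 = (17 - 1*(-9))*11 = (17 + 9)*11 = 26*11 = 286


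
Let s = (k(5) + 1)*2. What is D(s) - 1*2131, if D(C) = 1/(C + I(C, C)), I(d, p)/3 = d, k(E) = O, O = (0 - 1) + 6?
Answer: -102287/48 ≈ -2131.0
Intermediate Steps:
O = 5 (O = -1 + 6 = 5)
k(E) = 5
I(d, p) = 3*d
s = 12 (s = (5 + 1)*2 = 6*2 = 12)
D(C) = 1/(4*C) (D(C) = 1/(C + 3*C) = 1/(4*C))
D(s) - 1*2131 = (¼)/12 - 1*2131 = (¼)*(1/12) - 2131 = 1/48 - 2131 = -102287/48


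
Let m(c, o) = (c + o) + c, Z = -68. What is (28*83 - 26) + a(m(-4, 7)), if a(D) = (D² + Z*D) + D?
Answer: 2366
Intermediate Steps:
m(c, o) = o + 2*c
a(D) = D² - 67*D (a(D) = (D² - 68*D) + D = D² - 67*D)
(28*83 - 26) + a(m(-4, 7)) = (28*83 - 26) + (7 + 2*(-4))*(-67 + (7 + 2*(-4))) = (2324 - 26) + (7 - 8)*(-67 + (7 - 8)) = 2298 - (-67 - 1) = 2298 - 1*(-68) = 2298 + 68 = 2366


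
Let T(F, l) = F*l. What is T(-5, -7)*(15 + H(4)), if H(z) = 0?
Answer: 525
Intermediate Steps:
T(-5, -7)*(15 + H(4)) = (-5*(-7))*(15 + 0) = 35*15 = 525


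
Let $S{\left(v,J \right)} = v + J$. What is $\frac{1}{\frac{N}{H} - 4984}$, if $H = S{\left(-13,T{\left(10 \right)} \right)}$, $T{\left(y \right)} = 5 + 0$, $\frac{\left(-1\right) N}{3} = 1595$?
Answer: $- \frac{8}{35087} \approx -0.000228$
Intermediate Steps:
$N = -4785$ ($N = \left(-3\right) 1595 = -4785$)
$T{\left(y \right)} = 5$
$S{\left(v,J \right)} = J + v$
$H = -8$ ($H = 5 - 13 = -8$)
$\frac{1}{\frac{N}{H} - 4984} = \frac{1}{- \frac{4785}{-8} - 4984} = \frac{1}{\left(-4785\right) \left(- \frac{1}{8}\right) - 4984} = \frac{1}{\frac{4785}{8} - 4984} = \frac{1}{- \frac{35087}{8}} = - \frac{8}{35087}$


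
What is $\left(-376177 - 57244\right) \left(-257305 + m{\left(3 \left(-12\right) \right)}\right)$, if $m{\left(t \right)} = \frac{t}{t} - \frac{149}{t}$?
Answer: $\frac{4014689871695}{36} \approx 1.1152 \cdot 10^{11}$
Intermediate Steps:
$m{\left(t \right)} = 1 - \frac{149}{t}$
$\left(-376177 - 57244\right) \left(-257305 + m{\left(3 \left(-12\right) \right)}\right) = \left(-376177 - 57244\right) \left(-257305 + \frac{-149 + 3 \left(-12\right)}{3 \left(-12\right)}\right) = - 433421 \left(-257305 + \frac{-149 - 36}{-36}\right) = - 433421 \left(-257305 - - \frac{185}{36}\right) = - 433421 \left(-257305 + \frac{185}{36}\right) = \left(-433421\right) \left(- \frac{9262795}{36}\right) = \frac{4014689871695}{36}$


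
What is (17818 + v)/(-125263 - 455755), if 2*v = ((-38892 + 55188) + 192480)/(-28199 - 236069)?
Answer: -1177155709/38386116206 ≈ -0.030666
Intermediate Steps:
v = -26097/66067 (v = (((-38892 + 55188) + 192480)/(-28199 - 236069))/2 = ((16296 + 192480)/(-264268))/2 = (208776*(-1/264268))/2 = (½)*(-52194/66067) = -26097/66067 ≈ -0.39501)
(17818 + v)/(-125263 - 455755) = (17818 - 26097/66067)/(-125263 - 455755) = (1177155709/66067)/(-581018) = (1177155709/66067)*(-1/581018) = -1177155709/38386116206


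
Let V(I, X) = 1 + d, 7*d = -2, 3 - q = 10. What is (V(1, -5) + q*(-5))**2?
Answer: 62500/49 ≈ 1275.5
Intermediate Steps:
q = -7 (q = 3 - 1*10 = 3 - 10 = -7)
d = -2/7 (d = (1/7)*(-2) = -2/7 ≈ -0.28571)
V(I, X) = 5/7 (V(I, X) = 1 - 2/7 = 5/7)
(V(1, -5) + q*(-5))**2 = (5/7 - 7*(-5))**2 = (5/7 + 35)**2 = (250/7)**2 = 62500/49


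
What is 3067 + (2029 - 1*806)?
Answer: 4290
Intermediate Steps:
3067 + (2029 - 1*806) = 3067 + (2029 - 806) = 3067 + 1223 = 4290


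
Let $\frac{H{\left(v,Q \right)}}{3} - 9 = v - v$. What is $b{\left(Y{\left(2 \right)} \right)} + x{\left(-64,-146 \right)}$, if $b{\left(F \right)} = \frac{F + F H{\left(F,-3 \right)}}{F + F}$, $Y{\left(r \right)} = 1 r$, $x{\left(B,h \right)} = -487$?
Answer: $-473$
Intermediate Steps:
$H{\left(v,Q \right)} = 27$ ($H{\left(v,Q \right)} = 27 + 3 \left(v - v\right) = 27 + 3 \cdot 0 = 27 + 0 = 27$)
$Y{\left(r \right)} = r$
$b{\left(F \right)} = 14$ ($b{\left(F \right)} = \frac{F + F 27}{F + F} = \frac{F + 27 F}{2 F} = 28 F \frac{1}{2 F} = 14$)
$b{\left(Y{\left(2 \right)} \right)} + x{\left(-64,-146 \right)} = 14 - 487 = -473$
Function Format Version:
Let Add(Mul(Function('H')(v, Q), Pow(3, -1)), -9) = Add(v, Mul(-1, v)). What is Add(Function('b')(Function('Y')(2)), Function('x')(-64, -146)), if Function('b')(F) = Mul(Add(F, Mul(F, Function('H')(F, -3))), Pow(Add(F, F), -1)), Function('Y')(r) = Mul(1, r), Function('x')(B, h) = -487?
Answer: -473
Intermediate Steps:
Function('H')(v, Q) = 27 (Function('H')(v, Q) = Add(27, Mul(3, Add(v, Mul(-1, v)))) = Add(27, Mul(3, 0)) = Add(27, 0) = 27)
Function('Y')(r) = r
Function('b')(F) = 14 (Function('b')(F) = Mul(Add(F, Mul(F, 27)), Pow(Add(F, F), -1)) = Mul(Add(F, Mul(27, F)), Pow(Mul(2, F), -1)) = Mul(Mul(28, F), Mul(Rational(1, 2), Pow(F, -1))) = 14)
Add(Function('b')(Function('Y')(2)), Function('x')(-64, -146)) = Add(14, -487) = -473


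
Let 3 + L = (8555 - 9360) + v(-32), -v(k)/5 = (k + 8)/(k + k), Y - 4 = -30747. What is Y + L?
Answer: -252423/8 ≈ -31553.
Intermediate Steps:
Y = -30743 (Y = 4 - 30747 = -30743)
v(k) = -5*(8 + k)/(2*k) (v(k) = -5*(k + 8)/(k + k) = -5*(8 + k)/(2*k))
L = -6479/8 (L = -3 + ((8555 - 9360) + (-5/2 - 20/(-32))) = -3 + (-805 + (-5/2 - 20*(-1/32))) = -3 + (-805 + (-5/2 + 5/8)) = -3 + (-805 - 15/8) = -3 - 6455/8 = -6479/8 ≈ -809.88)
Y + L = -30743 - 6479/8 = -252423/8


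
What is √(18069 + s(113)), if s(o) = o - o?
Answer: √18069 ≈ 134.42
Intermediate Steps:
s(o) = 0
√(18069 + s(113)) = √(18069 + 0) = √18069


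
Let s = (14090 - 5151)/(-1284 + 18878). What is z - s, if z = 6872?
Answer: 120897029/17594 ≈ 6871.5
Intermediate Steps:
s = 8939/17594 ≈ 0.50807
z - s = 6872 - 1*8939/17594 = 6872 - 8939/17594 = 120897029/17594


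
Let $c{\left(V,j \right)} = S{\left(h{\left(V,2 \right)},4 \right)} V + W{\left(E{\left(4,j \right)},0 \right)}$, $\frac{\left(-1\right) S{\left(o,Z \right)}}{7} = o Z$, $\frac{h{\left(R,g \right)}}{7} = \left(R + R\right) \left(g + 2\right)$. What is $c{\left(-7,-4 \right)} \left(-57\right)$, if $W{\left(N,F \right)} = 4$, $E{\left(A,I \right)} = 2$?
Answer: $4379196$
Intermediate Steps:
$h{\left(R,g \right)} = 14 R \left(2 + g\right)$ ($h{\left(R,g \right)} = 7 \left(R + R\right) \left(g + 2\right) = 7 \cdot 2 R \left(2 + g\right) = 14 R \left(2 + g\right)$)
$S{\left(o,Z \right)} = - 7 Z o$ ($S{\left(o,Z \right)} = - 7 o Z = - 7 Z o$)
$c{\left(V,j \right)} = 4 - 1568 V^{2}$ ($c{\left(V,j \right)} = \left(-7\right) 4 \cdot 14 V \left(2 + 2\right) V + 4 = \left(-7\right) 4 \cdot 14 V 4 V + 4 = \left(-7\right) 4 \cdot 56 V V + 4 = - 1568 V V + 4 = - 1568 V^{2} + 4 = 4 - 1568 V^{2}$)
$c{\left(-7,-4 \right)} \left(-57\right) = \left(4 - 1568 \left(-7\right)^{2}\right) \left(-57\right) = \left(4 - 76832\right) \left(-57\right) = \left(-76828\right) \left(-57\right) = 4379196$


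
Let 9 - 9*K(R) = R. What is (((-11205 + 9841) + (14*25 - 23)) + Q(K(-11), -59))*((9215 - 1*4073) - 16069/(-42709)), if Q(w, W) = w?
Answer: -2045374581811/384381 ≈ -5.3212e+6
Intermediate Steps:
K(R) = 1 - R/9
(((-11205 + 9841) + (14*25 - 23)) + Q(K(-11), -59))*((9215 - 1*4073) - 16069/(-42709)) = (((-11205 + 9841) + (14*25 - 23)) + (1 - ⅑*(-11)))*((9215 - 1*4073) - 16069/(-42709)) = ((-1364 + (350 - 23)) + (1 + 11/9))*((9215 - 4073) - 16069*(-1/42709)) = ((-1364 + 327) + 20/9)*(5142 + 16069/42709) = (-1037 + 20/9)*(219625747/42709) = -9313/9*219625747/42709 = -2045374581811/384381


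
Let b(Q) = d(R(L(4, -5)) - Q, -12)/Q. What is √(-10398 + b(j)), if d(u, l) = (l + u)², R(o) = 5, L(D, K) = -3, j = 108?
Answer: I*√3329277/18 ≈ 101.37*I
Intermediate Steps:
b(Q) = (-7 - Q)²/Q (b(Q) = (-12 + (5 - Q))²/Q = (-7 - Q)²/Q)
√(-10398 + b(j)) = √(-10398 + (7 + 108)²/108) = √(-10398 + (1/108)*115²) = √(-10398 + (1/108)*13225) = √(-10398 + 13225/108) = √(-1109759/108) = I*√3329277/18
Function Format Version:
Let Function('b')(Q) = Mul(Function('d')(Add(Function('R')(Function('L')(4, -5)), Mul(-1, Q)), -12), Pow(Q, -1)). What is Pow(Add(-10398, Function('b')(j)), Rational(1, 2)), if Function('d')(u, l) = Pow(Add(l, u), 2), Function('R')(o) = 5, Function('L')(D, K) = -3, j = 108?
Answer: Mul(Rational(1, 18), I, Pow(3329277, Rational(1, 2))) ≈ Mul(101.37, I)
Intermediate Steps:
Function('b')(Q) = Mul(Pow(Q, -1), Pow(Add(-7, Mul(-1, Q)), 2)) (Function('b')(Q) = Mul(Pow(Add(-12, Add(5, Mul(-1, Q))), 2), Pow(Q, -1)) = Mul(Pow(Add(-7, Mul(-1, Q)), 2), Pow(Q, -1)) = Mul(Pow(Q, -1), Pow(Add(-7, Mul(-1, Q)), 2)))
Pow(Add(-10398, Function('b')(j)), Rational(1, 2)) = Pow(Add(-10398, Mul(Pow(108, -1), Pow(Add(7, 108), 2))), Rational(1, 2)) = Pow(Add(-10398, Mul(Rational(1, 108), Pow(115, 2))), Rational(1, 2)) = Pow(Add(-10398, Mul(Rational(1, 108), 13225)), Rational(1, 2)) = Pow(Add(-10398, Rational(13225, 108)), Rational(1, 2)) = Pow(Rational(-1109759, 108), Rational(1, 2)) = Mul(Rational(1, 18), I, Pow(3329277, Rational(1, 2)))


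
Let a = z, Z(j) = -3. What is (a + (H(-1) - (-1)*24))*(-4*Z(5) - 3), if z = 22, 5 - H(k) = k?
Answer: 468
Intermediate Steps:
H(k) = 5 - k
a = 22
(a + (H(-1) - (-1)*24))*(-4*Z(5) - 3) = (22 + ((5 - 1*(-1)) - (-1)*24))*(-4*(-3) - 3) = (22 + ((5 + 1) - 1*(-24)))*(12 - 3) = (22 + (6 + 24))*9 = (22 + 30)*9 = 52*9 = 468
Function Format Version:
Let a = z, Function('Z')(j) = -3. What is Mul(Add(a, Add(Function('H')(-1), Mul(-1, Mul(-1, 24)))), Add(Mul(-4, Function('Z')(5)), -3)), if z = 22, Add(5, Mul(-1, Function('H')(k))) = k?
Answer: 468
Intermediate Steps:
Function('H')(k) = Add(5, Mul(-1, k))
a = 22
Mul(Add(a, Add(Function('H')(-1), Mul(-1, Mul(-1, 24)))), Add(Mul(-4, Function('Z')(5)), -3)) = Mul(Add(22, Add(Add(5, Mul(-1, -1)), Mul(-1, Mul(-1, 24)))), Add(Mul(-4, -3), -3)) = Mul(Add(22, Add(Add(5, 1), Mul(-1, -24))), Add(12, -3)) = Mul(Add(22, Add(6, 24)), 9) = Mul(Add(22, 30), 9) = Mul(52, 9) = 468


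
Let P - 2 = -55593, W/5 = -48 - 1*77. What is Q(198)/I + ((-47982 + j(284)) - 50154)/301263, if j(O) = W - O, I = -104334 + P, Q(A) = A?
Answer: -5299807233/16059828425 ≈ -0.33000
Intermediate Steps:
W = -625 (W = 5*(-48 - 1*77) = 5*(-48 - 77) = 5*(-125) = -625)
P = -55591 (P = 2 - 55593 = -55591)
I = -159925 (I = -104334 - 55591 = -159925)
j(O) = -625 - O
Q(198)/I + ((-47982 + j(284)) - 50154)/301263 = 198/(-159925) + ((-47982 + (-625 - 1*284)) - 50154)/301263 = 198*(-1/159925) + ((-47982 + (-625 - 284)) - 50154)*(1/301263) = -198/159925 + ((-47982 - 909) - 50154)*(1/301263) = -198/159925 + (-48891 - 50154)*(1/301263) = -198/159925 - 99045*1/301263 = -198/159925 - 33015/100421 = -5299807233/16059828425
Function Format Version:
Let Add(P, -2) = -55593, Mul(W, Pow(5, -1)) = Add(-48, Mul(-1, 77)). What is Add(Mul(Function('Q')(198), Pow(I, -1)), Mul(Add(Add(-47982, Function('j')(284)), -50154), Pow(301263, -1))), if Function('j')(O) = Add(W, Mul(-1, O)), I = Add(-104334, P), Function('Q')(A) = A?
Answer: Rational(-5299807233, 16059828425) ≈ -0.33000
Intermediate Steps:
W = -625 (W = Mul(5, Add(-48, Mul(-1, 77))) = Mul(5, Add(-48, -77)) = Mul(5, -125) = -625)
P = -55591 (P = Add(2, -55593) = -55591)
I = -159925 (I = Add(-104334, -55591) = -159925)
Function('j')(O) = Add(-625, Mul(-1, O))
Add(Mul(Function('Q')(198), Pow(I, -1)), Mul(Add(Add(-47982, Function('j')(284)), -50154), Pow(301263, -1))) = Add(Mul(198, Pow(-159925, -1)), Mul(Add(Add(-47982, Add(-625, Mul(-1, 284))), -50154), Pow(301263, -1))) = Add(Mul(198, Rational(-1, 159925)), Mul(Add(Add(-47982, Add(-625, -284)), -50154), Rational(1, 301263))) = Add(Rational(-198, 159925), Mul(Add(Add(-47982, -909), -50154), Rational(1, 301263))) = Add(Rational(-198, 159925), Mul(Add(-48891, -50154), Rational(1, 301263))) = Add(Rational(-198, 159925), Mul(-99045, Rational(1, 301263))) = Add(Rational(-198, 159925), Rational(-33015, 100421)) = Rational(-5299807233, 16059828425)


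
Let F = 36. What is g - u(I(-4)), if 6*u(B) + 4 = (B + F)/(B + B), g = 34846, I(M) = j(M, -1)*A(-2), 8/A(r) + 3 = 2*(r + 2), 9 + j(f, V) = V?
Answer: 8363153/240 ≈ 34847.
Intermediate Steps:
j(f, V) = -9 + V
A(r) = 8/(1 + 2*r) (A(r) = 8/(-3 + 2*(r + 2)) = 8/(-3 + 2*(2 + r)) = 8/(-3 + (4 + 2*r)) = 8/(1 + 2*r))
I(M) = 80/3 (I(M) = (-9 - 1)*(8/(1 + 2*(-2))) = -80/(1 - 4) = -80/(-3) = -80*(-1)/3 = -10*(-8/3) = 80/3)
u(B) = -⅔ + (36 + B)/(12*B) (u(B) = -⅔ + ((B + 36)/(B + B))/6 = -⅔ + ((36 + B)/((2*B)))/6 = -⅔ + ((36 + B)*(1/(2*B)))/6 = -⅔ + ((36 + B)/(2*B))/6 = -⅔ + (36 + B)/(12*B))
g - u(I(-4)) = 34846 - (-7/12 + 3/(80/3)) = 34846 - (-7/12 + 3*(3/80)) = 34846 - (-7/12 + 9/80) = 34846 - 1*(-113/240) = 34846 + 113/240 = 8363153/240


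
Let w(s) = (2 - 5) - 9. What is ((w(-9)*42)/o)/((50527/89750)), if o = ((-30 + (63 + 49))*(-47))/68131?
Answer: 1540918827000/97365529 ≈ 15826.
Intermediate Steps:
w(s) = -12 (w(s) = -3 - 9 = -12)
o = -3854/68131 (o = ((-30 + 112)*(-47))*(1/68131) = (82*(-47))*(1/68131) = -3854*1/68131 = -3854/68131 ≈ -0.056567)
((w(-9)*42)/o)/((50527/89750)) = ((-12*42)/(-3854/68131))/((50527/89750)) = (-504*(-68131/3854))/((50527*(1/89750))) = 17169012/(1927*(50527/89750)) = (17169012/1927)*(89750/50527) = 1540918827000/97365529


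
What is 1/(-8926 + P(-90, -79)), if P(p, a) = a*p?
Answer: -1/1816 ≈ -0.00055066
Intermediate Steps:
1/(-8926 + P(-90, -79)) = 1/(-8926 - 79*(-90)) = 1/(-8926 + 7110) = 1/(-1816) = -1/1816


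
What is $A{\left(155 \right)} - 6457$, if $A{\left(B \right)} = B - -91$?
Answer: $-6211$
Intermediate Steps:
$A{\left(B \right)} = 91 + B$ ($A{\left(B \right)} = B + 91 = 91 + B$)
$A{\left(155 \right)} - 6457 = \left(91 + 155\right) - 6457 = 246 - 6457 = -6211$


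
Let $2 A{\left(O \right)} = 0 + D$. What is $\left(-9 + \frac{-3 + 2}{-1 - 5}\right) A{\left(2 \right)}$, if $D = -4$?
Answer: $\frac{53}{3} \approx 17.667$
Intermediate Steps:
$A{\left(O \right)} = -2$ ($A{\left(O \right)} = \frac{0 - 4}{2} = \frac{1}{2} \left(-4\right) = -2$)
$\left(-9 + \frac{-3 + 2}{-1 - 5}\right) A{\left(2 \right)} = \left(-9 + \frac{-3 + 2}{-1 - 5}\right) \left(-2\right) = \left(-9 - \frac{1}{-6}\right) \left(-2\right) = \left(-9 - - \frac{1}{6}\right) \left(-2\right) = \left(-9 + \frac{1}{6}\right) \left(-2\right) = \left(- \frac{53}{6}\right) \left(-2\right) = \frac{53}{3}$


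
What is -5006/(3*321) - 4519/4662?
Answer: -341849/55426 ≈ -6.1677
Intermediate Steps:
-5006/(3*321) - 4519/4662 = -5006/963 - 4519*1/4662 = -5006*1/963 - 4519/4662 = -5006/963 - 4519/4662 = -341849/55426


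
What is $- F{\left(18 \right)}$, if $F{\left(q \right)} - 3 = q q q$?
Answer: $-5835$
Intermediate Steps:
$F{\left(q \right)} = 3 + q^{3}$ ($F{\left(q \right)} = 3 + q q q = 3 + q^{2} q = 3 + q^{3}$)
$- F{\left(18 \right)} = - (3 + 18^{3}) = - (3 + 5832) = \left(-1\right) 5835 = -5835$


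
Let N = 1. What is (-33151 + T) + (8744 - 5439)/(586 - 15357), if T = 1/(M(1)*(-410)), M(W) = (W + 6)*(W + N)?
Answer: -2810744422011/84785540 ≈ -33151.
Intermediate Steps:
M(W) = (1 + W)*(6 + W) (M(W) = (W + 6)*(W + 1) = (6 + W)*(1 + W) = (1 + W)*(6 + W))
T = -1/5740 (T = 1/((6 + 1**2 + 7*1)*(-410)) = 1/((6 + 1 + 7)*(-410)) = 1/(14*(-410)) = 1/(-5740) = -1/5740 ≈ -0.00017422)
(-33151 + T) + (8744 - 5439)/(586 - 15357) = (-33151 - 1/5740) + (8744 - 5439)/(586 - 15357) = -190286741/5740 + 3305/(-14771) = -190286741/5740 + 3305*(-1/14771) = -190286741/5740 - 3305/14771 = -2810744422011/84785540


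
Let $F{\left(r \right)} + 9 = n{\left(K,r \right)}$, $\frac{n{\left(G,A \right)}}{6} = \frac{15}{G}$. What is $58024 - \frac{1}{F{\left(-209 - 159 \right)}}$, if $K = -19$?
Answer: $\frac{15144283}{261} \approx 58024.0$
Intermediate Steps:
$n{\left(G,A \right)} = \frac{90}{G}$ ($n{\left(G,A \right)} = 6 \frac{15}{G} = \frac{90}{G}$)
$F{\left(r \right)} = - \frac{261}{19}$ ($F{\left(r \right)} = -9 + \frac{90}{-19} = -9 + 90 \left(- \frac{1}{19}\right) = -9 - \frac{90}{19} = - \frac{261}{19}$)
$58024 - \frac{1}{F{\left(-209 - 159 \right)}} = 58024 - \frac{1}{- \frac{261}{19}} = 58024 - - \frac{19}{261} = 58024 + \frac{19}{261} = \frac{15144283}{261}$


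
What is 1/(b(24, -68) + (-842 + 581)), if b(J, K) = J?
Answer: -1/237 ≈ -0.0042194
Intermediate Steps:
1/(b(24, -68) + (-842 + 581)) = 1/(24 + (-842 + 581)) = 1/(24 - 261) = 1/(-237) = -1/237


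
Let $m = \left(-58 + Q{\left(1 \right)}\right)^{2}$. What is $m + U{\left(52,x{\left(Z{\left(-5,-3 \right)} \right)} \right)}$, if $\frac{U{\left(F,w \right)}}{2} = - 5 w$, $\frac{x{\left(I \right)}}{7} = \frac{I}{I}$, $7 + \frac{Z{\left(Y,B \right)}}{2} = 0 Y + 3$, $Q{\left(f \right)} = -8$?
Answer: $4286$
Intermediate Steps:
$Z{\left(Y,B \right)} = -8$ ($Z{\left(Y,B \right)} = -14 + 2 \left(0 Y + 3\right) = -14 + 2 \left(0 + 3\right) = -14 + 2 \cdot 3 = -14 + 6 = -8$)
$x{\left(I \right)} = 7$ ($x{\left(I \right)} = 7 \frac{I}{I} = 7 \cdot 1 = 7$)
$U{\left(F,w \right)} = - 10 w$ ($U{\left(F,w \right)} = 2 \left(- 5 w\right) = - 10 w$)
$m = 4356$ ($m = \left(-58 - 8\right)^{2} = \left(-66\right)^{2} = 4356$)
$m + U{\left(52,x{\left(Z{\left(-5,-3 \right)} \right)} \right)} = 4356 - 70 = 4286$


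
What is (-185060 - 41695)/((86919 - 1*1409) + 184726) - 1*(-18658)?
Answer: 5041836533/270236 ≈ 18657.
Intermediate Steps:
(-185060 - 41695)/((86919 - 1*1409) + 184726) - 1*(-18658) = -226755/((86919 - 1409) + 184726) + 18658 = -226755/(85510 + 184726) + 18658 = -226755/270236 + 18658 = 5041836533/270236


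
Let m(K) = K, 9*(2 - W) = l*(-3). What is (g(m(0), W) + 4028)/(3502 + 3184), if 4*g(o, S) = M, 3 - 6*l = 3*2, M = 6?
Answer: 8059/13372 ≈ 0.60268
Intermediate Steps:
l = -1/2 (l = 1/2 - 2/2 = 1/2 - 1/6*6 = 1/2 - 1 = -1/2 ≈ -0.50000)
W = 11/6 (W = 2 - (-1)*(-3)/18 = 2 - 1/9*3/2 = 2 - 1/6 = 11/6 ≈ 1.8333)
g(o, S) = 3/2 (g(o, S) = (1/4)*6 = 3/2)
(g(m(0), W) + 4028)/(3502 + 3184) = (3/2 + 4028)/(3502 + 3184) = (8059/2)/6686 = (8059/2)*(1/6686) = 8059/13372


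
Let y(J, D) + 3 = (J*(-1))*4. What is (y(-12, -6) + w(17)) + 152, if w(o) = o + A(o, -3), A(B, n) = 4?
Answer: 218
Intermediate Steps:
w(o) = 4 + o (w(o) = o + 4 = 4 + o)
y(J, D) = -3 - 4*J (y(J, D) = -3 + (J*(-1))*4 = -3 - J*4 = -3 - 4*J)
(y(-12, -6) + w(17)) + 152 = ((-3 - 4*(-12)) + (4 + 17)) + 152 = ((-3 + 48) + 21) + 152 = (45 + 21) + 152 = 66 + 152 = 218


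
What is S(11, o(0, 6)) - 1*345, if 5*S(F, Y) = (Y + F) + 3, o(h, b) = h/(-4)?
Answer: -1711/5 ≈ -342.20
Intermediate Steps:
o(h, b) = -h/4 (o(h, b) = h*(-1/4) = -h/4)
S(F, Y) = 3/5 + F/5 + Y/5 (S(F, Y) = ((Y + F) + 3)/5 = ((F + Y) + 3)/5 = (3 + F + Y)/5 = 3/5 + F/5 + Y/5)
S(11, o(0, 6)) - 1*345 = (3/5 + (1/5)*11 + (-1/4*0)/5) - 1*345 = (3/5 + 11/5 + (1/5)*0) - 345 = (3/5 + 11/5 + 0) - 345 = 14/5 - 345 = -1711/5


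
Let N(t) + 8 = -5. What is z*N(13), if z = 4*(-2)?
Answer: 104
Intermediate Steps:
z = -8
N(t) = -13 (N(t) = -8 - 5 = -13)
z*N(13) = -8*(-13) = 104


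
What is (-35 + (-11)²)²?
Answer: 7396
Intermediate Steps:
(-35 + (-11)²)² = (-35 + 121)² = 86² = 7396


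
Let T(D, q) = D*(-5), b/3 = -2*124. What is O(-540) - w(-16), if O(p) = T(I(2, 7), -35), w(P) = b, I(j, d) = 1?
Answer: 739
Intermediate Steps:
b = -744 (b = 3*(-2*124) = 3*(-248) = -744)
w(P) = -744
T(D, q) = -5*D
O(p) = -5 (O(p) = -5*1 = -5)
O(-540) - w(-16) = -5 - 1*(-744) = -5 + 744 = 739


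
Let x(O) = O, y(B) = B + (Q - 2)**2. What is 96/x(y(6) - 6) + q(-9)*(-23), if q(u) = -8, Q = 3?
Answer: 280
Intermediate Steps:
y(B) = 1 + B (y(B) = B + (3 - 2)**2 = B + 1**2 = B + 1 = 1 + B)
96/x(y(6) - 6) + q(-9)*(-23) = 96/((1 + 6) - 6) - 8*(-23) = 96/(7 - 6) + 184 = 96/1 + 184 = 96*1 + 184 = 96 + 184 = 280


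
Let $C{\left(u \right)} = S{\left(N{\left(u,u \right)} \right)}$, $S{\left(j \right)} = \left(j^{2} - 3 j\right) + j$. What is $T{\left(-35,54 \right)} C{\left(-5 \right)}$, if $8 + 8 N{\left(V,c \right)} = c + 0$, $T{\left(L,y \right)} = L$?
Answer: $- \frac{13195}{64} \approx -206.17$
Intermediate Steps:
$N{\left(V,c \right)} = -1 + \frac{c}{8}$ ($N{\left(V,c \right)} = -1 + \frac{c + 0}{8} = -1 + \frac{c}{8}$)
$S{\left(j \right)} = j^{2} - 2 j$
$C{\left(u \right)} = \left(-1 + \frac{u}{8}\right) \left(-3 + \frac{u}{8}\right)$ ($C{\left(u \right)} = \left(-1 + \frac{u}{8}\right) \left(-2 + \left(-1 + \frac{u}{8}\right)\right) = \left(-1 + \frac{u}{8}\right) \left(-3 + \frac{u}{8}\right)$)
$T{\left(-35,54 \right)} C{\left(-5 \right)} = - 35 \frac{\left(-24 - 5\right) \left(-8 - 5\right)}{64} = - 35 \cdot \frac{1}{64} \left(-29\right) \left(-13\right) = \left(-35\right) \frac{377}{64} = - \frac{13195}{64}$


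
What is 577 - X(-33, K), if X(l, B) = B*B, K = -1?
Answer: 576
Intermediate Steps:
X(l, B) = B²
577 - X(-33, K) = 577 - 1*(-1)² = 577 - 1*1 = 577 - 1 = 576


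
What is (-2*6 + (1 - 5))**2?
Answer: 256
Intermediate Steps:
(-2*6 + (1 - 5))**2 = (-12 - 4)**2 = (-16)**2 = 256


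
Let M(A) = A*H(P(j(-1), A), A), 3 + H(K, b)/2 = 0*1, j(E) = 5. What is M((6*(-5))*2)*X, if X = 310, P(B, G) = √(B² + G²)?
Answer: 111600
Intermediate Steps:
H(K, b) = -6 (H(K, b) = -6 + 2*(0*1) = -6 + 2*0 = -6 + 0 = -6)
M(A) = -6*A (M(A) = A*(-6) = -6*A)
M((6*(-5))*2)*X = -6*6*(-5)*2*310 = -(-180)*2*310 = -6*(-60)*310 = 360*310 = 111600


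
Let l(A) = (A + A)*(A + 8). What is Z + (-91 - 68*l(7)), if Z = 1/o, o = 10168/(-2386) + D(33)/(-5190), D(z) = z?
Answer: -126588198243/8808443 ≈ -14371.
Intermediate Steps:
l(A) = 2*A*(8 + A) (l(A) = (2*A)*(8 + A) = 2*A*(8 + A))
o = -8808443/2063890 (o = 10168/(-2386) + 33/(-5190) = 10168*(-1/2386) + 33*(-1/5190) = -5084/1193 - 11/1730 = -8808443/2063890 ≈ -4.2679)
Z = -2063890/8808443 (Z = 1/(-8808443/2063890) = -2063890/8808443 ≈ -0.23431)
Z + (-91 - 68*l(7)) = -2063890/8808443 + (-91 - 136*7*(8 + 7)) = -2063890/8808443 + (-91 - 136*7*15) = -2063890/8808443 + (-91 - 68*210) = -2063890/8808443 + (-91 - 14280) = -2063890/8808443 - 14371 = -126588198243/8808443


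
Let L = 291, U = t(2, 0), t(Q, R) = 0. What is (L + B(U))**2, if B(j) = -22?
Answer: 72361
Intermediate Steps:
U = 0
(L + B(U))**2 = (291 - 22)**2 = 269**2 = 72361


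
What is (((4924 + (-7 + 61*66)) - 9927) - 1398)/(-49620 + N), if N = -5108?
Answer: 1191/27364 ≈ 0.043524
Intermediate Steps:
(((4924 + (-7 + 61*66)) - 9927) - 1398)/(-49620 + N) = (((4924 + (-7 + 61*66)) - 9927) - 1398)/(-49620 - 5108) = (((4924 + (-7 + 4026)) - 9927) - 1398)/(-54728) = (((4924 + 4019) - 9927) - 1398)*(-1/54728) = ((8943 - 9927) - 1398)*(-1/54728) = (-984 - 1398)*(-1/54728) = -2382*(-1/54728) = 1191/27364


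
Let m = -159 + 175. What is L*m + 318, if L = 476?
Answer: 7934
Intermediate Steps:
m = 16
L*m + 318 = 476*16 + 318 = 7616 + 318 = 7934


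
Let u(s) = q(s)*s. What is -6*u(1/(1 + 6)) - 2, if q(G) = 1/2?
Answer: -17/7 ≈ -2.4286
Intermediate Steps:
q(G) = ½
u(s) = s/2
-6*u(1/(1 + 6)) - 2 = -3/(1 + 6) - 2 = -3/7 - 2 = -17/7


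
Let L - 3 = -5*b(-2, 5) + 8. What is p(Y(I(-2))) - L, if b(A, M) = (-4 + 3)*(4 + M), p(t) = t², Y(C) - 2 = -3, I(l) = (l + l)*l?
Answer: -55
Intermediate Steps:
I(l) = 2*l² (I(l) = (2*l)*l = 2*l²)
Y(C) = -1 (Y(C) = 2 - 3 = -1)
b(A, M) = -4 - M (b(A, M) = -(4 + M) = -4 - M)
L = 56 (L = 3 + (-5*(-4 - 1*5) + 8) = 3 + (-5*(-4 - 5) + 8) = 3 + (-5*(-9) + 8) = 3 + (45 + 8) = 3 + 53 = 56)
p(Y(I(-2))) - L = (-1)² - 1*56 = 1 - 56 = -55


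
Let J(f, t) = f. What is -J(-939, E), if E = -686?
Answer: 939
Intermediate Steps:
-J(-939, E) = -1*(-939) = 939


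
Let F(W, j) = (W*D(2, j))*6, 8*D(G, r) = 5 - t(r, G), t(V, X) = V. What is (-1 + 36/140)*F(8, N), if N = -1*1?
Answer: -936/35 ≈ -26.743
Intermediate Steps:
N = -1
D(G, r) = 5/8 - r/8 (D(G, r) = (5 - r)/8 = 5/8 - r/8)
F(W, j) = 6*W*(5/8 - j/8) (F(W, j) = (W*(5/8 - j/8))*6 = 6*W*(5/8 - j/8))
(-1 + 36/140)*F(8, N) = (-1 + 36/140)*((¾)*8*(5 - 1*(-1))) = (-1 + 36*(1/140))*((¾)*8*(5 + 1)) = (-1 + 9/35)*((¾)*8*6) = -26/35*36 = -936/35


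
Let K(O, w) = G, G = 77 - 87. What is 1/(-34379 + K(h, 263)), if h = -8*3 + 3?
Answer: -1/34389 ≈ -2.9079e-5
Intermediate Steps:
h = -21 (h = -24 + 3 = -21)
G = -10
K(O, w) = -10
1/(-34379 + K(h, 263)) = 1/(-34379 - 10) = 1/(-34389) = -1/34389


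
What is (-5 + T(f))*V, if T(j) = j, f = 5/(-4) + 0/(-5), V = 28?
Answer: -175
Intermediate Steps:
f = -5/4 (f = 5*(-¼) + 0*(-⅕) = -5/4 + 0 = -5/4 ≈ -1.2500)
(-5 + T(f))*V = (-5 - 5/4)*28 = -25/4*28 = -175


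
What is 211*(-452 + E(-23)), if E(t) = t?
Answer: -100225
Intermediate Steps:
211*(-452 + E(-23)) = 211*(-452 - 23) = 211*(-475) = -100225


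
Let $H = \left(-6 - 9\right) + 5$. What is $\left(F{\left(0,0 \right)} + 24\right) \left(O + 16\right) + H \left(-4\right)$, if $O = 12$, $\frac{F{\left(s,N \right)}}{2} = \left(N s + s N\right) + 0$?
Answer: $712$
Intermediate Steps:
$H = -10$ ($H = -15 + 5 = -10$)
$F{\left(s,N \right)} = 4 N s$ ($F{\left(s,N \right)} = 2 \left(\left(N s + s N\right) + 0\right) = 2 \left(\left(N s + N s\right) + 0\right) = 2 \left(2 N s + 0\right) = 2 \cdot 2 N s = 4 N s$)
$\left(F{\left(0,0 \right)} + 24\right) \left(O + 16\right) + H \left(-4\right) = \left(4 \cdot 0 \cdot 0 + 24\right) \left(12 + 16\right) - -40 = \left(0 + 24\right) 28 + 40 = 24 \cdot 28 + 40 = 672 + 40 = 712$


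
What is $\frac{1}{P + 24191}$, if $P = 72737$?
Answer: $\frac{1}{96928} \approx 1.0317 \cdot 10^{-5}$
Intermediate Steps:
$\frac{1}{P + 24191} = \frac{1}{72737 + 24191} = \frac{1}{96928}$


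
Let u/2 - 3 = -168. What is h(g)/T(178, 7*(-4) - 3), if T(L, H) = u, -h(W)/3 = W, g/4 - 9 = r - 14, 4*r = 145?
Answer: 25/22 ≈ 1.1364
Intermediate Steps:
r = 145/4 (r = (1/4)*145 = 145/4 ≈ 36.250)
g = 125 (g = 36 + 4*(145/4 - 14) = 36 + 4*(89/4) = 36 + 89 = 125)
h(W) = -3*W
u = -330 (u = 6 + 2*(-168) = 6 - 336 = -330)
T(L, H) = -330
h(g)/T(178, 7*(-4) - 3) = -3*125/(-330) = -375*(-1/330) = 25/22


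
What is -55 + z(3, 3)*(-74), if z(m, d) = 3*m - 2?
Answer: -573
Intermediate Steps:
z(m, d) = -2 + 3*m
-55 + z(3, 3)*(-74) = -55 + (-2 + 3*3)*(-74) = -55 + (-2 + 9)*(-74) = -55 + 7*(-74) = -55 - 518 = -573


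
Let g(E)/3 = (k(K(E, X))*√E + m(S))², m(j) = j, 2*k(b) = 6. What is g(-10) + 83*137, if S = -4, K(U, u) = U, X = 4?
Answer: 11149 - 72*I*√10 ≈ 11149.0 - 227.68*I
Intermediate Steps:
k(b) = 3 (k(b) = (½)*6 = 3)
g(E) = 3*(-4 + 3*√E)² (g(E) = 3*(3*√E - 4)² = 3*(-4 + 3*√E)²)
g(-10) + 83*137 = 3*(-4 + 3*√(-10))² + 83*137 = 3*(-4 + 3*(I*√10))² + 11371 = 3*(-4 + 3*I*√10)² + 11371 = 11371 + 3*(-4 + 3*I*√10)²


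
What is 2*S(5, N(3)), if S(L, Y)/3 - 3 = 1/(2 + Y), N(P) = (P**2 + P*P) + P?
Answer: 420/23 ≈ 18.261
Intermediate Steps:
N(P) = P + 2*P**2 (N(P) = (P**2 + P**2) + P = 2*P**2 + P = P + 2*P**2)
S(L, Y) = 9 + 3/(2 + Y)
2*S(5, N(3)) = 2*(3*(7 + 3*(3*(1 + 2*3)))/(2 + 3*(1 + 2*3))) = 2*(3*(7 + 3*(3*(1 + 6)))/(2 + 3*(1 + 6))) = 2*(3*(7 + 3*(3*7))/(2 + 3*7)) = 2*(3*(7 + 3*21)/(2 + 21)) = 2*(3*(7 + 63)/23) = 2*(3*(1/23)*70) = 2*(210/23) = 420/23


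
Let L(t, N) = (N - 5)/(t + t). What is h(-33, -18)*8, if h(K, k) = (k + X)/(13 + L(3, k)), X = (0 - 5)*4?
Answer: -1824/55 ≈ -33.164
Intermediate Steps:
L(t, N) = (-5 + N)/(2*t) (L(t, N) = (-5 + N)/((2*t)) = (-5 + N)*(1/(2*t)) = (-5 + N)/(2*t))
X = -20 (X = -5*4 = -20)
h(K, k) = (-20 + k)/(73/6 + k/6) (h(K, k) = (k - 20)/(13 + (½)*(-5 + k)/3) = (-20 + k)/(13 + (½)*(⅓)*(-5 + k)) = (-20 + k)/(13 + (-⅚ + k/6)) = (-20 + k)/(73/6 + k/6))
h(-33, -18)*8 = (6*(-20 - 18)/(73 - 18))*8 = (6*(-38)/55)*8 = (6*(1/55)*(-38))*8 = -228/55*8 = -1824/55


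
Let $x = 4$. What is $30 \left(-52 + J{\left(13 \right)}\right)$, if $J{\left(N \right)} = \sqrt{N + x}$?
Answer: $-1560 + 30 \sqrt{17} \approx -1436.3$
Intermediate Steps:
$J{\left(N \right)} = \sqrt{4 + N}$ ($J{\left(N \right)} = \sqrt{N + 4} = \sqrt{4 + N}$)
$30 \left(-52 + J{\left(13 \right)}\right) = 30 \left(-52 + \sqrt{4 + 13}\right) = 30 \left(-52 + \sqrt{17}\right) = -1560 + 30 \sqrt{17}$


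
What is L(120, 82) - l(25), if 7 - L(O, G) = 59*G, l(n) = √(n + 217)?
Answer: -4831 - 11*√2 ≈ -4846.6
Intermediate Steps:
l(n) = √(217 + n)
L(O, G) = 7 - 59*G
L(120, 82) - l(25) = (7 - 59*82) - √(217 + 25) = (7 - 4838) - √242 = -4831 - 11*√2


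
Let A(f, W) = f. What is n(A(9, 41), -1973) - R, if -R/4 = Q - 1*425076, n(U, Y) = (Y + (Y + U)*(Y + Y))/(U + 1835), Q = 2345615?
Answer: 14173643635/1844 ≈ 7.6864e+6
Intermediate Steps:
n(U, Y) = (Y + 2*Y*(U + Y))/(1835 + U) (n(U, Y) = (Y + (U + Y)*(2*Y))/(1835 + U) = (Y + 2*Y*(U + Y))/(1835 + U))
R = -7682156 (R = -4*(2345615 - 1*425076) = -4*(2345615 - 425076) = -4*1920539 = -7682156)
n(A(9, 41), -1973) - R = -1973*(1 + 2*9 + 2*(-1973))/(1835 + 9) - 1*(-7682156) = -1973*(1 + 18 - 3946)/1844 + 7682156 = -1973*1/1844*(-3927) + 7682156 = 7747971/1844 + 7682156 = 14173643635/1844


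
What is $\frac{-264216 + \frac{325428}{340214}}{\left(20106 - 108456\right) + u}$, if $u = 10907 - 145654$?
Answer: $\frac{44944828398}{37950361379} \approx 1.1843$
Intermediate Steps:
$u = -134747$ ($u = 10907 - 145654 = -134747$)
$\frac{-264216 + \frac{325428}{340214}}{\left(20106 - 108456\right) + u} = \frac{-264216 + \frac{325428}{340214}}{\left(20106 - 108456\right) - 134747} = \frac{-264216 + 325428 \cdot \frac{1}{340214}}{-88350 - 134747} = \frac{-264216 + \frac{162714}{170107}}{-223097} = \left(- \frac{44944828398}{170107}\right) \left(- \frac{1}{223097}\right) = \frac{44944828398}{37950361379}$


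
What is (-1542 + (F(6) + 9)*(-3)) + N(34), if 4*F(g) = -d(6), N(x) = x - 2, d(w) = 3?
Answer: -6139/4 ≈ -1534.8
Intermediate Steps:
N(x) = -2 + x
F(g) = -¾ (F(g) = (-1*3)/4 = (¼)*(-3) = -¾)
(-1542 + (F(6) + 9)*(-3)) + N(34) = (-1542 + (-¾ + 9)*(-3)) + (-2 + 34) = (-1542 + (33/4)*(-3)) + 32 = (-1542 - 99/4) + 32 = -6267/4 + 32 = -6139/4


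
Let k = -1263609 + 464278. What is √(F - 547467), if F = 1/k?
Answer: I*√349793116348877318/799331 ≈ 739.91*I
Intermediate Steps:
k = -799331
F = -1/799331 (F = 1/(-799331) = -1/799331 ≈ -1.2510e-6)
√(F - 547467) = √(-1/799331 - 547467) = √(-437607344578/799331) = I*√349793116348877318/799331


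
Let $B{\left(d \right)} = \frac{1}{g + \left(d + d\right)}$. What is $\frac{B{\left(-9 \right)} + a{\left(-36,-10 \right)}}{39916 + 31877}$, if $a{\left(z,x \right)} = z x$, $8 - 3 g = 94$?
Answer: $\frac{16799}{3350340} \approx 0.0050141$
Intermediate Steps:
$g = - \frac{86}{3}$ ($g = \frac{8}{3} - \frac{94}{3} = - \frac{86}{3} \approx -28.667$)
$B{\left(d \right)} = \frac{1}{- \frac{86}{3} + 2 d}$ ($B{\left(d \right)} = \frac{1}{- \frac{86}{3} + \left(d + d\right)} = \frac{1}{- \frac{86}{3} + 2 d}$)
$a{\left(z,x \right)} = x z$
$\frac{B{\left(-9 \right)} + a{\left(-36,-10 \right)}}{39916 + 31877} = \frac{\frac{3}{2 \left(-43 + 3 \left(-9\right)\right)} - -360}{39916 + 31877} = \frac{\frac{3}{2 \left(-43 - 27\right)} + 360}{71793} = \left(\frac{3}{2 \left(-70\right)} + 360\right) \frac{1}{71793} = \left(\frac{3}{2} \left(- \frac{1}{70}\right) + 360\right) \frac{1}{71793} = \left(- \frac{3}{140} + 360\right) \frac{1}{71793} = \frac{50397}{140} \cdot \frac{1}{71793} = \frac{16799}{3350340}$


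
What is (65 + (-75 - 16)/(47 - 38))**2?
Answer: 244036/81 ≈ 3012.8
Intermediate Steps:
(65 + (-75 - 16)/(47 - 38))**2 = (65 - 91/9)**2 = (494/9)**2 = 244036/81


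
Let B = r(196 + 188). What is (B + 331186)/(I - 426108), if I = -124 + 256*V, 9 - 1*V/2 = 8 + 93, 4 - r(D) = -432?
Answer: -165811/236668 ≈ -0.70061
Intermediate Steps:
r(D) = 436 (r(D) = 4 - 1*(-432) = 4 + 432 = 436)
B = 436
V = -184 (V = 18 - 2*(8 + 93) = 18 - 2*101 = 18 - 202 = -184)
I = -47228 (I = -124 + 256*(-184) = -124 - 47104 = -47228)
(B + 331186)/(I - 426108) = (436 + 331186)/(-47228 - 426108) = 331622/(-473336) = 331622*(-1/473336) = -165811/236668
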